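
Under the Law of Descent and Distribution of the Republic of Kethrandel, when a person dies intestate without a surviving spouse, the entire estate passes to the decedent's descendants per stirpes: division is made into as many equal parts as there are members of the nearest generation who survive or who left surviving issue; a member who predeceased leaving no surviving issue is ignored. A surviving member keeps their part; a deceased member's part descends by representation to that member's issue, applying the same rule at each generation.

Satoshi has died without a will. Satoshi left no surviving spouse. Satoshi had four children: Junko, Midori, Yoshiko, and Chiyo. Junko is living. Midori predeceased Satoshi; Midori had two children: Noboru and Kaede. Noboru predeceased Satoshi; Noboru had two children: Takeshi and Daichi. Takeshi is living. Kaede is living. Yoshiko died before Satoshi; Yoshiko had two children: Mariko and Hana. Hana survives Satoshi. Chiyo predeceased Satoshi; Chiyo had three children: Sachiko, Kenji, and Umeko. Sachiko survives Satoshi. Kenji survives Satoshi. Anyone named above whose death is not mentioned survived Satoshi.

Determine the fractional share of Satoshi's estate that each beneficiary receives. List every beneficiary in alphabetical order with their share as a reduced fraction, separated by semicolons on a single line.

Daichi 1/16; Hana 1/8; Junko 1/4; Kaede 1/8; Kenji 1/12; Mariko 1/8; Sachiko 1/12; Takeshi 1/16; Umeko 1/12

There is no surviving spouse, so the entire estate passes to Satoshi's descendants per stirpes.
The estate is divided into 4 equal shares of 1/4 among Junko, Midori, Yoshiko, Chiyo.
Junko is living and takes 1/4.
Midori predeceased; the 1/4 allotted to Midori's branch passes to Midori's issue by representation.
The 1/4 is divided into 2 equal shares of 1/8 among Noboru, Kaede.
Noboru predeceased; the 1/8 allotted to Noboru's branch passes to Noboru's issue by representation.
The 1/8 is divided into 2 equal shares of 1/16 among Takeshi, Daichi.
Takeshi is living and takes 1/16.
Daichi is living and takes 1/16.
Kaede is living and takes 1/8.
Yoshiko predeceased; the 1/4 allotted to Yoshiko's branch passes to Yoshiko's issue by representation.
The 1/4 is divided into 2 equal shares of 1/8 among Mariko, Hana.
Mariko is living and takes 1/8.
Hana is living and takes 1/8.
Chiyo predeceased; the 1/4 allotted to Chiyo's branch passes to Chiyo's issue by representation.
The 1/4 is divided into 3 equal shares of 1/12 among Sachiko, Kenji, Umeko.
Sachiko is living and takes 1/12.
Kenji is living and takes 1/12.
Umeko is living and takes 1/12.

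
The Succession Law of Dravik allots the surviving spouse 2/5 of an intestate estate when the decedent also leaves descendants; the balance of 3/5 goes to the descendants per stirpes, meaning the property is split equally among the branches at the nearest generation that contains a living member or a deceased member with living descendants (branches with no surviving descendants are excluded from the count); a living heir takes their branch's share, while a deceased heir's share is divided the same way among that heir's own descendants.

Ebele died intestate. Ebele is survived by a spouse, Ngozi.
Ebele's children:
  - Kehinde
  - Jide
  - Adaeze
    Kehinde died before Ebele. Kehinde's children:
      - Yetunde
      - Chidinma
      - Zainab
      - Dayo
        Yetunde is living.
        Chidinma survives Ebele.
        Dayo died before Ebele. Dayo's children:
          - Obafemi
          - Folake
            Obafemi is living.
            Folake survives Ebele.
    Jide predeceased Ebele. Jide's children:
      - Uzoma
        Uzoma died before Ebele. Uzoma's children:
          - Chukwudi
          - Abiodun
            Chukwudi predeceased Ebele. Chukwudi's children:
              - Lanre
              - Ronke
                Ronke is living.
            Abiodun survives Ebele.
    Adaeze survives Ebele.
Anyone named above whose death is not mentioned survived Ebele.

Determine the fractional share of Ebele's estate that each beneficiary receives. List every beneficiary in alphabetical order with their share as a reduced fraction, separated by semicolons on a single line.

Abiodun 1/10; Adaeze 1/5; Chidinma 1/20; Folake 1/40; Lanre 1/20; Ngozi 2/5; Obafemi 1/40; Ronke 1/20; Yetunde 1/20; Zainab 1/20

Ngozi, as surviving spouse, takes 2/5.
The remaining 3/5 passes to Ebele's descendants per stirpes.
The 3/5 is divided into 3 equal shares of 1/5 among Kehinde, Jide, Adaeze.
Kehinde predeceased; the 1/5 allotted to Kehinde's branch passes to Kehinde's issue by representation.
The 1/5 is divided into 4 equal shares of 1/20 among Yetunde, Chidinma, Zainab, Dayo.
Yetunde is living and takes 1/20.
Chidinma is living and takes 1/20.
Zainab is living and takes 1/20.
Dayo predeceased; the 1/20 allotted to Dayo's branch passes to Dayo's issue by representation.
The 1/20 is divided into 2 equal shares of 1/40 among Obafemi, Folake.
Obafemi is living and takes 1/40.
Folake is living and takes 1/40.
Jide predeceased; the 1/5 allotted to Jide's branch passes to Jide's issue by representation.
Uzoma's line is the sole branch at this level, so the full 1/5 passes to Uzoma's issue by representation.
The 1/5 is divided into 2 equal shares of 1/10 among Chukwudi, Abiodun.
Chukwudi predeceased; the 1/10 allotted to Chukwudi's branch passes to Chukwudi's issue by representation.
The 1/10 is divided into 2 equal shares of 1/20 among Lanre, Ronke.
Lanre is living and takes 1/20.
Ronke is living and takes 1/20.
Abiodun is living and takes 1/10.
Adaeze is living and takes 1/5.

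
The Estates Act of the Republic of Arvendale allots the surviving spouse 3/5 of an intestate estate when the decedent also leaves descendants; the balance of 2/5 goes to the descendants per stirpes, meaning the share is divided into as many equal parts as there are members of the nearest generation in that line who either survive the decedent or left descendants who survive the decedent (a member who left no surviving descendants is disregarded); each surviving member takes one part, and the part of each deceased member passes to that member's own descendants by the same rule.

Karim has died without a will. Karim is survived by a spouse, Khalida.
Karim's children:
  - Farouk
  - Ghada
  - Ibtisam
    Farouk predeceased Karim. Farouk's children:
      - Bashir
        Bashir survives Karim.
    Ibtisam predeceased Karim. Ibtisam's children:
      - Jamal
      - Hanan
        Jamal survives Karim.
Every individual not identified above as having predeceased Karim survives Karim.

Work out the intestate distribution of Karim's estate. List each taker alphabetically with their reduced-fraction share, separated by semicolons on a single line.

Khalida, as surviving spouse, takes 3/5.
The remaining 2/5 passes to Karim's descendants per stirpes.
The 2/5 is divided into 3 equal shares of 2/15 among Farouk, Ghada, Ibtisam.
Farouk predeceased; the 2/15 allotted to Farouk's branch passes to Farouk's issue by representation.
Bashir is the sole taker at this level and receives the full 2/15.
Ghada is living and takes 2/15.
Ibtisam predeceased; the 2/15 allotted to Ibtisam's branch passes to Ibtisam's issue by representation.
The 2/15 is divided into 2 equal shares of 1/15 among Jamal, Hanan.
Jamal is living and takes 1/15.
Hanan is living and takes 1/15.

Bashir 2/15; Ghada 2/15; Hanan 1/15; Jamal 1/15; Khalida 3/5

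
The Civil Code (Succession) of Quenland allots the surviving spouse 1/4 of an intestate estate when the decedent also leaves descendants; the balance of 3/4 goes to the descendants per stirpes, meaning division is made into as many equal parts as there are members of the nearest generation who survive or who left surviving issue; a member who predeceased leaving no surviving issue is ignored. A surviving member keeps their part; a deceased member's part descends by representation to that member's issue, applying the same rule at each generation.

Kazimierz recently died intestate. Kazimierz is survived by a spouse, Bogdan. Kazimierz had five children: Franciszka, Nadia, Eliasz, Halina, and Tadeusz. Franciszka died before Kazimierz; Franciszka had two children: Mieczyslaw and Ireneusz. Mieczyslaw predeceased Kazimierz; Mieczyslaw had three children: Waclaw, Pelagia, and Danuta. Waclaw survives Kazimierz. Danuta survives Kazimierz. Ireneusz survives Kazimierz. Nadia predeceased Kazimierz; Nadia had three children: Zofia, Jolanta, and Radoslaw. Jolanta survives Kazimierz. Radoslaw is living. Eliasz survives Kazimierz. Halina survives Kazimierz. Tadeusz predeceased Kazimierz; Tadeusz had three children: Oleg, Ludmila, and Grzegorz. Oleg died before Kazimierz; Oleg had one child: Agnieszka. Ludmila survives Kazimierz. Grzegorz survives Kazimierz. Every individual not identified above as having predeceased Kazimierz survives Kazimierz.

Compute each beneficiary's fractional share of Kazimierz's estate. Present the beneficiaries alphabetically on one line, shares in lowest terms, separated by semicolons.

Bogdan, as surviving spouse, takes 1/4.
The remaining 3/4 passes to Kazimierz's descendants per stirpes.
The 3/4 is divided into 5 equal shares of 3/20 among Franciszka, Nadia, Eliasz, Halina, Tadeusz.
Franciszka predeceased; the 3/20 allotted to Franciszka's branch passes to Franciszka's issue by representation.
The 3/20 is divided into 2 equal shares of 3/40 among Mieczyslaw, Ireneusz.
Mieczyslaw predeceased; the 3/40 allotted to Mieczyslaw's branch passes to Mieczyslaw's issue by representation.
The 3/40 is divided into 3 equal shares of 1/40 among Waclaw, Pelagia, Danuta.
Waclaw is living and takes 1/40.
Pelagia is living and takes 1/40.
Danuta is living and takes 1/40.
Ireneusz is living and takes 3/40.
Nadia predeceased; the 3/20 allotted to Nadia's branch passes to Nadia's issue by representation.
The 3/20 is divided into 3 equal shares of 1/20 among Zofia, Jolanta, Radoslaw.
Zofia is living and takes 1/20.
Jolanta is living and takes 1/20.
Radoslaw is living and takes 1/20.
Eliasz is living and takes 3/20.
Halina is living and takes 3/20.
Tadeusz predeceased; the 3/20 allotted to Tadeusz's branch passes to Tadeusz's issue by representation.
The 3/20 is divided into 3 equal shares of 1/20 among Oleg, Ludmila, Grzegorz.
Oleg predeceased; the 1/20 allotted to Oleg's branch passes to Oleg's issue by representation.
Agnieszka is the sole taker at this level and receives the full 1/20.
Ludmila is living and takes 1/20.
Grzegorz is living and takes 1/20.

Agnieszka 1/20; Bogdan 1/4; Danuta 1/40; Eliasz 3/20; Grzegorz 1/20; Halina 3/20; Ireneusz 3/40; Jolanta 1/20; Ludmila 1/20; Pelagia 1/40; Radoslaw 1/20; Waclaw 1/40; Zofia 1/20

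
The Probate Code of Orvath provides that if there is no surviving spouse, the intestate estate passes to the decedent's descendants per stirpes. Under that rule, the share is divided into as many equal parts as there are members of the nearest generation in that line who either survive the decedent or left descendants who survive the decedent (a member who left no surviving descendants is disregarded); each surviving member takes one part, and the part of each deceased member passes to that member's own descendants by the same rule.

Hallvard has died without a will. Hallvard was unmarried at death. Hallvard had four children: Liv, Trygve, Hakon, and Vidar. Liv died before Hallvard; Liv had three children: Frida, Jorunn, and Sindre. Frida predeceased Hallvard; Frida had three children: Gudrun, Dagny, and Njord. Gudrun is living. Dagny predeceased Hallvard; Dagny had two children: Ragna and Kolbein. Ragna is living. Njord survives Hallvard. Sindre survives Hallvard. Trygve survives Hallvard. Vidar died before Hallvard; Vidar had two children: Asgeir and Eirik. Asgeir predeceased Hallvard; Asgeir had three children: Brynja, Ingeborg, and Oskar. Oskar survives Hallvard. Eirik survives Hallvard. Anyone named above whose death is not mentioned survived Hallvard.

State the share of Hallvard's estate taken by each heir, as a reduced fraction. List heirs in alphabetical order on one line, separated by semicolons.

There is no surviving spouse, so the entire estate passes to Hallvard's descendants per stirpes.
The estate is divided into 4 equal shares of 1/4 among Liv, Trygve, Hakon, Vidar.
Liv predeceased; the 1/4 allotted to Liv's branch passes to Liv's issue by representation.
The 1/4 is divided into 3 equal shares of 1/12 among Frida, Jorunn, Sindre.
Frida predeceased; the 1/12 allotted to Frida's branch passes to Frida's issue by representation.
The 1/12 is divided into 3 equal shares of 1/36 among Gudrun, Dagny, Njord.
Gudrun is living and takes 1/36.
Dagny predeceased; the 1/36 allotted to Dagny's branch passes to Dagny's issue by representation.
The 1/36 is divided into 2 equal shares of 1/72 among Ragna, Kolbein.
Ragna is living and takes 1/72.
Kolbein is living and takes 1/72.
Njord is living and takes 1/36.
Jorunn is living and takes 1/12.
Sindre is living and takes 1/12.
Trygve is living and takes 1/4.
Hakon is living and takes 1/4.
Vidar predeceased; the 1/4 allotted to Vidar's branch passes to Vidar's issue by representation.
The 1/4 is divided into 2 equal shares of 1/8 among Asgeir, Eirik.
Asgeir predeceased; the 1/8 allotted to Asgeir's branch passes to Asgeir's issue by representation.
The 1/8 is divided into 3 equal shares of 1/24 among Brynja, Ingeborg, Oskar.
Brynja is living and takes 1/24.
Ingeborg is living and takes 1/24.
Oskar is living and takes 1/24.
Eirik is living and takes 1/8.

Brynja 1/24; Eirik 1/8; Gudrun 1/36; Hakon 1/4; Ingeborg 1/24; Jorunn 1/12; Kolbein 1/72; Njord 1/36; Oskar 1/24; Ragna 1/72; Sindre 1/12; Trygve 1/4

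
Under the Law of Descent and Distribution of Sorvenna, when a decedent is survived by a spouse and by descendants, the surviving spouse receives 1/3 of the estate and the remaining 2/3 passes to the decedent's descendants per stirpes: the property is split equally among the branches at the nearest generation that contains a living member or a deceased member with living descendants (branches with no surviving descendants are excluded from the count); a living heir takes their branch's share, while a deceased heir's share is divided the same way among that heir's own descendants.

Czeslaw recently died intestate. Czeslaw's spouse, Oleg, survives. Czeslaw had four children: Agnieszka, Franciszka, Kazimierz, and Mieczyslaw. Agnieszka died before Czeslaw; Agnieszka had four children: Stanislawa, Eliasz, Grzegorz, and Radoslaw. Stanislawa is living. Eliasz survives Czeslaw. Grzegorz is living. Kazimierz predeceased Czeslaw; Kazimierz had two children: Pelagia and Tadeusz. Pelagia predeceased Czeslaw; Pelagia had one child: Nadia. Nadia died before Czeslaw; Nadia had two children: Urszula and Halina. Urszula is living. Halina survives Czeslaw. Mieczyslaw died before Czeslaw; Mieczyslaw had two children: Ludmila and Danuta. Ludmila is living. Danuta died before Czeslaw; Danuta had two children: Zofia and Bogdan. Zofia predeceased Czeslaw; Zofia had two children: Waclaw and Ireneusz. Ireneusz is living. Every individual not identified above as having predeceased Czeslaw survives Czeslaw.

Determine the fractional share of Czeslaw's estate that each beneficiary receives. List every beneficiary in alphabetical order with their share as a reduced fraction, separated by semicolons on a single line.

Oleg, as surviving spouse, takes 1/3.
The remaining 2/3 passes to Czeslaw's descendants per stirpes.
The 2/3 is divided into 4 equal shares of 1/6 among Agnieszka, Franciszka, Kazimierz, Mieczyslaw.
Agnieszka predeceased; the 1/6 allotted to Agnieszka's branch passes to Agnieszka's issue by representation.
The 1/6 is divided into 4 equal shares of 1/24 among Stanislawa, Eliasz, Grzegorz, Radoslaw.
Stanislawa is living and takes 1/24.
Eliasz is living and takes 1/24.
Grzegorz is living and takes 1/24.
Radoslaw is living and takes 1/24.
Franciszka is living and takes 1/6.
Kazimierz predeceased; the 1/6 allotted to Kazimierz's branch passes to Kazimierz's issue by representation.
The 1/6 is divided into 2 equal shares of 1/12 among Pelagia, Tadeusz.
Pelagia predeceased; the 1/12 allotted to Pelagia's branch passes to Pelagia's issue by representation.
Nadia's line is the sole branch at this level, so the full 1/12 passes to Nadia's issue by representation.
The 1/12 is divided into 2 equal shares of 1/24 among Urszula, Halina.
Urszula is living and takes 1/24.
Halina is living and takes 1/24.
Tadeusz is living and takes 1/12.
Mieczyslaw predeceased; the 1/6 allotted to Mieczyslaw's branch passes to Mieczyslaw's issue by representation.
The 1/6 is divided into 2 equal shares of 1/12 among Ludmila, Danuta.
Ludmila is living and takes 1/12.
Danuta predeceased; the 1/12 allotted to Danuta's branch passes to Danuta's issue by representation.
The 1/12 is divided into 2 equal shares of 1/24 among Zofia, Bogdan.
Zofia predeceased; the 1/24 allotted to Zofia's branch passes to Zofia's issue by representation.
The 1/24 is divided into 2 equal shares of 1/48 among Waclaw, Ireneusz.
Waclaw is living and takes 1/48.
Ireneusz is living and takes 1/48.
Bogdan is living and takes 1/24.

Bogdan 1/24; Eliasz 1/24; Franciszka 1/6; Grzegorz 1/24; Halina 1/24; Ireneusz 1/48; Ludmila 1/12; Oleg 1/3; Radoslaw 1/24; Stanislawa 1/24; Tadeusz 1/12; Urszula 1/24; Waclaw 1/48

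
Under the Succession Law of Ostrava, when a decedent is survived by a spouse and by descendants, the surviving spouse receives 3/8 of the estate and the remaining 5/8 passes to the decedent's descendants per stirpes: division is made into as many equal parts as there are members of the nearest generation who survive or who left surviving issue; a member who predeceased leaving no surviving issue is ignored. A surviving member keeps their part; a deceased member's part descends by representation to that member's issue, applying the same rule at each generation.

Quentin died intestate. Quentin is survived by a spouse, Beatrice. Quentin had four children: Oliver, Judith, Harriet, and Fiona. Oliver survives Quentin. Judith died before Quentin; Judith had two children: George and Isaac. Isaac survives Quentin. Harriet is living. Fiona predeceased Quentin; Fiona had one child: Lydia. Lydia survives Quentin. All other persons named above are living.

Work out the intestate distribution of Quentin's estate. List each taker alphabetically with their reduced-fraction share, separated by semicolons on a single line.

Beatrice, as surviving spouse, takes 3/8.
The remaining 5/8 passes to Quentin's descendants per stirpes.
The 5/8 is divided into 4 equal shares of 5/32 among Oliver, Judith, Harriet, Fiona.
Oliver is living and takes 5/32.
Judith predeceased; the 5/32 allotted to Judith's branch passes to Judith's issue by representation.
The 5/32 is divided into 2 equal shares of 5/64 among George, Isaac.
George is living and takes 5/64.
Isaac is living and takes 5/64.
Harriet is living and takes 5/32.
Fiona predeceased; the 5/32 allotted to Fiona's branch passes to Fiona's issue by representation.
Lydia is the sole taker at this level and receives the full 5/32.

Beatrice 3/8; George 5/64; Harriet 5/32; Isaac 5/64; Lydia 5/32; Oliver 5/32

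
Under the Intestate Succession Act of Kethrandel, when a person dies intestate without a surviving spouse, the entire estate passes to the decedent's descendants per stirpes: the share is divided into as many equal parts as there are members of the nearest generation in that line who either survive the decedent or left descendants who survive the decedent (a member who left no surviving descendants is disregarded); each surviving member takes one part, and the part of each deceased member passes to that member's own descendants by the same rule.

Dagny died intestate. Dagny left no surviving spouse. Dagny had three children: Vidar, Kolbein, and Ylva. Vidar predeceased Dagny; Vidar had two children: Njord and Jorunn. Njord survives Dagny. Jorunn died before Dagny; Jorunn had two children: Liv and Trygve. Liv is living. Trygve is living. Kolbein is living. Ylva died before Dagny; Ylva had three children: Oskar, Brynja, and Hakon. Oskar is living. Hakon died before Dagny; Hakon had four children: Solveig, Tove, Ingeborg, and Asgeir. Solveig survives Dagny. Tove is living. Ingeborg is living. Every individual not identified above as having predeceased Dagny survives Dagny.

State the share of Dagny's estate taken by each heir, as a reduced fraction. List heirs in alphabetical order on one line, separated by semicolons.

There is no surviving spouse, so the entire estate passes to Dagny's descendants per stirpes.
The estate is divided into 3 equal shares of 1/3 among Vidar, Kolbein, Ylva.
Vidar predeceased; the 1/3 allotted to Vidar's branch passes to Vidar's issue by representation.
The 1/3 is divided into 2 equal shares of 1/6 among Njord, Jorunn.
Njord is living and takes 1/6.
Jorunn predeceased; the 1/6 allotted to Jorunn's branch passes to Jorunn's issue by representation.
The 1/6 is divided into 2 equal shares of 1/12 among Liv, Trygve.
Liv is living and takes 1/12.
Trygve is living and takes 1/12.
Kolbein is living and takes 1/3.
Ylva predeceased; the 1/3 allotted to Ylva's branch passes to Ylva's issue by representation.
The 1/3 is divided into 3 equal shares of 1/9 among Oskar, Brynja, Hakon.
Oskar is living and takes 1/9.
Brynja is living and takes 1/9.
Hakon predeceased; the 1/9 allotted to Hakon's branch passes to Hakon's issue by representation.
The 1/9 is divided into 4 equal shares of 1/36 among Solveig, Tove, Ingeborg, Asgeir.
Solveig is living and takes 1/36.
Tove is living and takes 1/36.
Ingeborg is living and takes 1/36.
Asgeir is living and takes 1/36.

Asgeir 1/36; Brynja 1/9; Ingeborg 1/36; Kolbein 1/3; Liv 1/12; Njord 1/6; Oskar 1/9; Solveig 1/36; Tove 1/36; Trygve 1/12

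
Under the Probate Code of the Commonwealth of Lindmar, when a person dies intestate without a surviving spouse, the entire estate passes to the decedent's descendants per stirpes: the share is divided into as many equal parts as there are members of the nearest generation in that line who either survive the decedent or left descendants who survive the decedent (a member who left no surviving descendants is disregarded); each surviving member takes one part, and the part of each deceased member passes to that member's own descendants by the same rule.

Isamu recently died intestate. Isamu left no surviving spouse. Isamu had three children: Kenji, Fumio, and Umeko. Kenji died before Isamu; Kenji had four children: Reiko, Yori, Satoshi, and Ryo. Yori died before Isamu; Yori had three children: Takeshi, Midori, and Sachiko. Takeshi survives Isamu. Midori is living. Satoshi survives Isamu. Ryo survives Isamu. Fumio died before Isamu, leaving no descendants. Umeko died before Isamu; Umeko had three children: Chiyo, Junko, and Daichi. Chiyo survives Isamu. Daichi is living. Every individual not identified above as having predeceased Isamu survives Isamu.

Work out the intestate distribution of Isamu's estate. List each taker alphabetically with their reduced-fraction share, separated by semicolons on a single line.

Chiyo 1/6; Daichi 1/6; Junko 1/6; Midori 1/24; Reiko 1/8; Ryo 1/8; Sachiko 1/24; Satoshi 1/8; Takeshi 1/24

There is no surviving spouse, so the entire estate passes to Isamu's descendants per stirpes.
Fumio left no surviving issue, so that branch lapses and is disregarded.
The estate is divided into 2 equal shares of 1/2 among Kenji, Umeko.
Kenji predeceased; the 1/2 allotted to Kenji's branch passes to Kenji's issue by representation.
The 1/2 is divided into 4 equal shares of 1/8 among Reiko, Yori, Satoshi, Ryo.
Reiko is living and takes 1/8.
Yori predeceased; the 1/8 allotted to Yori's branch passes to Yori's issue by representation.
The 1/8 is divided into 3 equal shares of 1/24 among Takeshi, Midori, Sachiko.
Takeshi is living and takes 1/24.
Midori is living and takes 1/24.
Sachiko is living and takes 1/24.
Satoshi is living and takes 1/8.
Ryo is living and takes 1/8.
Umeko predeceased; the 1/2 allotted to Umeko's branch passes to Umeko's issue by representation.
The 1/2 is divided into 3 equal shares of 1/6 among Chiyo, Junko, Daichi.
Chiyo is living and takes 1/6.
Junko is living and takes 1/6.
Daichi is living and takes 1/6.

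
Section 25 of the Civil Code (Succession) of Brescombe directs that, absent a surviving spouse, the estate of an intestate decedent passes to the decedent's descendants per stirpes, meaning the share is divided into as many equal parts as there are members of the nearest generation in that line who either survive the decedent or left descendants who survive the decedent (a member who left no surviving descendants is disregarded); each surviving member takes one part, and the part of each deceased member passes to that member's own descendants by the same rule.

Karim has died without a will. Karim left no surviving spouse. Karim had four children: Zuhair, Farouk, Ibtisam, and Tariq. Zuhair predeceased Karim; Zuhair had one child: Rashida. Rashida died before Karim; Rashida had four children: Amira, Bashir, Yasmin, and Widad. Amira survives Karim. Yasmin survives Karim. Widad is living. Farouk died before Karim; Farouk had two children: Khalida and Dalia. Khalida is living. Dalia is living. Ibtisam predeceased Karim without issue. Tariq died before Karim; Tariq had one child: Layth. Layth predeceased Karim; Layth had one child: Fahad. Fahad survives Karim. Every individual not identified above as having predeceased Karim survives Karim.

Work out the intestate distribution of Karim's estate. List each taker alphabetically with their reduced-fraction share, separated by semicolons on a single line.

Amira 1/12; Bashir 1/12; Dalia 1/6; Fahad 1/3; Khalida 1/6; Widad 1/12; Yasmin 1/12

There is no surviving spouse, so the entire estate passes to Karim's descendants per stirpes.
Ibtisam left no surviving issue, so that branch lapses and is disregarded.
The estate is divided into 3 equal shares of 1/3 among Zuhair, Farouk, Tariq.
Zuhair predeceased; the 1/3 allotted to Zuhair's branch passes to Zuhair's issue by representation.
Rashida's line is the sole branch at this level, so the full 1/3 passes to Rashida's issue by representation.
The 1/3 is divided into 4 equal shares of 1/12 among Amira, Bashir, Yasmin, Widad.
Amira is living and takes 1/12.
Bashir is living and takes 1/12.
Yasmin is living and takes 1/12.
Widad is living and takes 1/12.
Farouk predeceased; the 1/3 allotted to Farouk's branch passes to Farouk's issue by representation.
The 1/3 is divided into 2 equal shares of 1/6 among Khalida, Dalia.
Khalida is living and takes 1/6.
Dalia is living and takes 1/6.
Tariq predeceased; the 1/3 allotted to Tariq's branch passes to Tariq's issue by representation.
Layth's line is the sole branch at this level, so the full 1/3 passes to Layth's issue by representation.
Fahad is the sole taker at this level and receives the full 1/3.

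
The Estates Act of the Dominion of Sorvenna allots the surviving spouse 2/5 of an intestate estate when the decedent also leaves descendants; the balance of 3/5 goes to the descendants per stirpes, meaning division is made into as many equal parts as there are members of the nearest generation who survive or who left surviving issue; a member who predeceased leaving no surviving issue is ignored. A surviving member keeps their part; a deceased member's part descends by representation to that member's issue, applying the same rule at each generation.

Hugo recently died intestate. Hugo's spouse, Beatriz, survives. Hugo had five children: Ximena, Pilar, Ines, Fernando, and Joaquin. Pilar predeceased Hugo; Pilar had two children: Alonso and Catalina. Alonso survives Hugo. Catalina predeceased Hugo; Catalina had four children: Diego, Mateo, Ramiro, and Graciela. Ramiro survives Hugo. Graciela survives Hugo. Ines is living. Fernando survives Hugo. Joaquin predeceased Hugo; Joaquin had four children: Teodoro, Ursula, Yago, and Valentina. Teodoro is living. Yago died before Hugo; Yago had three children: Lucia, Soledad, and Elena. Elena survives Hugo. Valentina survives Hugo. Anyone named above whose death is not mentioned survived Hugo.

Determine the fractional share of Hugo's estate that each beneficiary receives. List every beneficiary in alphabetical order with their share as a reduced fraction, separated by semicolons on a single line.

Beatriz, as surviving spouse, takes 2/5.
The remaining 3/5 passes to Hugo's descendants per stirpes.
The 3/5 is divided into 5 equal shares of 3/25 among Ximena, Pilar, Ines, Fernando, Joaquin.
Ximena is living and takes 3/25.
Pilar predeceased; the 3/25 allotted to Pilar's branch passes to Pilar's issue by representation.
The 3/25 is divided into 2 equal shares of 3/50 among Alonso, Catalina.
Alonso is living and takes 3/50.
Catalina predeceased; the 3/50 allotted to Catalina's branch passes to Catalina's issue by representation.
The 3/50 is divided into 4 equal shares of 3/200 among Diego, Mateo, Ramiro, Graciela.
Diego is living and takes 3/200.
Mateo is living and takes 3/200.
Ramiro is living and takes 3/200.
Graciela is living and takes 3/200.
Ines is living and takes 3/25.
Fernando is living and takes 3/25.
Joaquin predeceased; the 3/25 allotted to Joaquin's branch passes to Joaquin's issue by representation.
The 3/25 is divided into 4 equal shares of 3/100 among Teodoro, Ursula, Yago, Valentina.
Teodoro is living and takes 3/100.
Ursula is living and takes 3/100.
Yago predeceased; the 3/100 allotted to Yago's branch passes to Yago's issue by representation.
The 3/100 is divided into 3 equal shares of 1/100 among Lucia, Soledad, Elena.
Lucia is living and takes 1/100.
Soledad is living and takes 1/100.
Elena is living and takes 1/100.
Valentina is living and takes 3/100.

Alonso 3/50; Beatriz 2/5; Diego 3/200; Elena 1/100; Fernando 3/25; Graciela 3/200; Ines 3/25; Lucia 1/100; Mateo 3/200; Ramiro 3/200; Soledad 1/100; Teodoro 3/100; Ursula 3/100; Valentina 3/100; Ximena 3/25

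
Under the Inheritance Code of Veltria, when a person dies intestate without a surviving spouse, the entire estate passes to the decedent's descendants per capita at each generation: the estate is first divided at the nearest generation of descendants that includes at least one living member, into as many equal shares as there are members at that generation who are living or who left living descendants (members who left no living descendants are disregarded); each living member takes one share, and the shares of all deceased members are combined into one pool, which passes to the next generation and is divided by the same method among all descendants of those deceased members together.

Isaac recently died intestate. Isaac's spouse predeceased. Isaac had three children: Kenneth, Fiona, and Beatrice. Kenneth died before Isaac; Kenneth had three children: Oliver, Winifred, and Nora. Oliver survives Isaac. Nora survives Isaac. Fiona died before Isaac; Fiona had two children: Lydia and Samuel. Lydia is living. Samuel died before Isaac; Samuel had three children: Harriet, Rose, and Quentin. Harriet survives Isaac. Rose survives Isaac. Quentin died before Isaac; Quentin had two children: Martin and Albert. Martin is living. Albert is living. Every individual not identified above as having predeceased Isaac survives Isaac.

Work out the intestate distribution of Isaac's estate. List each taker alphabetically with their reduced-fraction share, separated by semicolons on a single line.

There is no surviving spouse, so the entire estate passes to Isaac's descendants per capita at each generation.
At generation 1 (Kenneth, Fiona, Beatrice) there are 3 shares of (1)/3 = 1/3 each.
Living: Beatrice — each takes 1/3.
Deceased: Kenneth and Fiona. Their combined 2/3 is pooled and carried to generation 2.
At generation 2 (Oliver, Winifred, Nora, Lydia, Samuel) there are 5 shares of (2/3)/5 = 2/15 each.
Living: Oliver, Winifred, Nora, and Lydia — each takes 2/15.
Deceased: Samuel. That 2/15 share is carried to generation 3.
At generation 3 (Harriet, Rose, Quentin) there are 3 shares of (2/15)/3 = 2/45 each.
Living: Harriet and Rose — each takes 2/45.
Deceased: Quentin. That 2/45 share is carried to generation 4.
At generation 4 (Martin, Albert) there are 2 shares of (2/45)/2 = 1/45 each.
Living: Martin and Albert — each takes 1/45.

Albert 1/45; Beatrice 1/3; Harriet 2/45; Lydia 2/15; Martin 1/45; Nora 2/15; Oliver 2/15; Rose 2/45; Winifred 2/15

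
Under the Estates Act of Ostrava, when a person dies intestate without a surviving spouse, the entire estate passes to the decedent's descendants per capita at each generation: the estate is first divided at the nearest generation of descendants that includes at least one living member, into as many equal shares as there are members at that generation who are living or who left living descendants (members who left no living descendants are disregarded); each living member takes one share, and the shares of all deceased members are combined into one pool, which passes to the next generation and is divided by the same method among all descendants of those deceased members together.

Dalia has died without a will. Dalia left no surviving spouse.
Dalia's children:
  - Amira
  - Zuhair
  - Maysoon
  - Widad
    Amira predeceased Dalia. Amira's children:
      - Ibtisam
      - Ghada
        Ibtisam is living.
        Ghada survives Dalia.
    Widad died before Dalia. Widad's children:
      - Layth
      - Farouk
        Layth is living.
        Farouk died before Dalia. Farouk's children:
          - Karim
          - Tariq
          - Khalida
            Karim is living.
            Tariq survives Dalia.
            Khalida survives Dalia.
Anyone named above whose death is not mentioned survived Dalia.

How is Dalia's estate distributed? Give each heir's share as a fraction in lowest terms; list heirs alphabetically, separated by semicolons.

Ghada 1/8; Ibtisam 1/8; Karim 1/24; Khalida 1/24; Layth 1/8; Maysoon 1/4; Tariq 1/24; Zuhair 1/4

There is no surviving spouse, so the entire estate passes to Dalia's descendants per capita at each generation.
At generation 1 (Amira, Zuhair, Maysoon, Widad) there are 4 shares of (1)/4 = 1/4 each.
Living: Zuhair and Maysoon — each takes 1/4.
Deceased: Amira and Widad. Their combined 1/2 is pooled and carried to generation 2.
At generation 2 (Ibtisam, Ghada, Layth, Farouk) there are 4 shares of (1/2)/4 = 1/8 each.
Living: Ibtisam, Ghada, and Layth — each takes 1/8.
Deceased: Farouk. That 1/8 share is carried to generation 3.
At generation 3 (Karim, Tariq, Khalida) there are 3 shares of (1/8)/3 = 1/24 each.
Living: Karim, Tariq, and Khalida — each takes 1/24.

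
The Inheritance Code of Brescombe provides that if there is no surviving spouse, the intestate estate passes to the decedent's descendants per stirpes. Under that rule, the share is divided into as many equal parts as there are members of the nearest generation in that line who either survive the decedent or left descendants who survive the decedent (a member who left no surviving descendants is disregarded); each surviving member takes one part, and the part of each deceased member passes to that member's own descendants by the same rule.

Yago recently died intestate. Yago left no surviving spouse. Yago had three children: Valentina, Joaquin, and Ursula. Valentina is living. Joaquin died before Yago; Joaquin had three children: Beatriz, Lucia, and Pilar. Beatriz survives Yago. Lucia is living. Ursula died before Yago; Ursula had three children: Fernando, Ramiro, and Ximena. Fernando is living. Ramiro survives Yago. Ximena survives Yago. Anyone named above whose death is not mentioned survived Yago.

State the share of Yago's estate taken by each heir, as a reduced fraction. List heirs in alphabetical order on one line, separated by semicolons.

There is no surviving spouse, so the entire estate passes to Yago's descendants per stirpes.
The estate is divided into 3 equal shares of 1/3 among Valentina, Joaquin, Ursula.
Valentina is living and takes 1/3.
Joaquin predeceased; the 1/3 allotted to Joaquin's branch passes to Joaquin's issue by representation.
The 1/3 is divided into 3 equal shares of 1/9 among Beatriz, Lucia, Pilar.
Beatriz is living and takes 1/9.
Lucia is living and takes 1/9.
Pilar is living and takes 1/9.
Ursula predeceased; the 1/3 allotted to Ursula's branch passes to Ursula's issue by representation.
The 1/3 is divided into 3 equal shares of 1/9 among Fernando, Ramiro, Ximena.
Fernando is living and takes 1/9.
Ramiro is living and takes 1/9.
Ximena is living and takes 1/9.

Beatriz 1/9; Fernando 1/9; Lucia 1/9; Pilar 1/9; Ramiro 1/9; Valentina 1/3; Ximena 1/9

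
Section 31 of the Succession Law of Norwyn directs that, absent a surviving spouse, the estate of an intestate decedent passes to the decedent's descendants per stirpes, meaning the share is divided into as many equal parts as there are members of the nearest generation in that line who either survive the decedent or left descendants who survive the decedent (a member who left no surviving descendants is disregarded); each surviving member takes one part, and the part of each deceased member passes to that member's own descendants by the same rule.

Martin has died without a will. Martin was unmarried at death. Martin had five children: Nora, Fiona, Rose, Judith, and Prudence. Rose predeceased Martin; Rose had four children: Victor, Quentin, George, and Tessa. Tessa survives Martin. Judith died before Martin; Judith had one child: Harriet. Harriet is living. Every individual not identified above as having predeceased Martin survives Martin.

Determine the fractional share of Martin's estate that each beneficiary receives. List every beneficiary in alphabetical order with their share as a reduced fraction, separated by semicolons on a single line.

There is no surviving spouse, so the entire estate passes to Martin's descendants per stirpes.
The estate is divided into 5 equal shares of 1/5 among Nora, Fiona, Rose, Judith, Prudence.
Nora is living and takes 1/5.
Fiona is living and takes 1/5.
Rose predeceased; the 1/5 allotted to Rose's branch passes to Rose's issue by representation.
The 1/5 is divided into 4 equal shares of 1/20 among Victor, Quentin, George, Tessa.
Victor is living and takes 1/20.
Quentin is living and takes 1/20.
George is living and takes 1/20.
Tessa is living and takes 1/20.
Judith predeceased; the 1/5 allotted to Judith's branch passes to Judith's issue by representation.
Harriet is the sole taker at this level and receives the full 1/5.
Prudence is living and takes 1/5.

Fiona 1/5; George 1/20; Harriet 1/5; Nora 1/5; Prudence 1/5; Quentin 1/20; Tessa 1/20; Victor 1/20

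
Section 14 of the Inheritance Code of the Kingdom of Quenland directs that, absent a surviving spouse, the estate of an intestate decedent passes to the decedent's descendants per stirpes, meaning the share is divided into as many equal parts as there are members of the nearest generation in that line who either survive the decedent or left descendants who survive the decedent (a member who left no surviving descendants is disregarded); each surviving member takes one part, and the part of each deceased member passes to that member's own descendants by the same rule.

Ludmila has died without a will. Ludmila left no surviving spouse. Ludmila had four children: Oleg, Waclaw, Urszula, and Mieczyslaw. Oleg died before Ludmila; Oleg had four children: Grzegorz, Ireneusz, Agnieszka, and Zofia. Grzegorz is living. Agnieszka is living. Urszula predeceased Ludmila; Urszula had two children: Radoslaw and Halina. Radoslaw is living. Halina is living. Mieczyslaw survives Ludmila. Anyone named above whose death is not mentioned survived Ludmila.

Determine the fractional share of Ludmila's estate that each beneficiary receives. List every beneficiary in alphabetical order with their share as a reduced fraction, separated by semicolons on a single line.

Agnieszka 1/16; Grzegorz 1/16; Halina 1/8; Ireneusz 1/16; Mieczyslaw 1/4; Radoslaw 1/8; Waclaw 1/4; Zofia 1/16

There is no surviving spouse, so the entire estate passes to Ludmila's descendants per stirpes.
The estate is divided into 4 equal shares of 1/4 among Oleg, Waclaw, Urszula, Mieczyslaw.
Oleg predeceased; the 1/4 allotted to Oleg's branch passes to Oleg's issue by representation.
The 1/4 is divided into 4 equal shares of 1/16 among Grzegorz, Ireneusz, Agnieszka, Zofia.
Grzegorz is living and takes 1/16.
Ireneusz is living and takes 1/16.
Agnieszka is living and takes 1/16.
Zofia is living and takes 1/16.
Waclaw is living and takes 1/4.
Urszula predeceased; the 1/4 allotted to Urszula's branch passes to Urszula's issue by representation.
The 1/4 is divided into 2 equal shares of 1/8 among Radoslaw, Halina.
Radoslaw is living and takes 1/8.
Halina is living and takes 1/8.
Mieczyslaw is living and takes 1/4.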